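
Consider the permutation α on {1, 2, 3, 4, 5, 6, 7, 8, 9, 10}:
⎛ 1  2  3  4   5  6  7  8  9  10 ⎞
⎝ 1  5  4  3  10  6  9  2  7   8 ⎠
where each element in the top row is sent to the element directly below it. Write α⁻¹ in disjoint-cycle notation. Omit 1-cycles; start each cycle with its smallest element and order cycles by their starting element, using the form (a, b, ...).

(2, 8, 10, 5)(3, 4)(7, 9)

First write α in disjoint cycles: (2, 5, 10, 8)(3, 4)(7, 9).
The inverse reverses every cycle; in canonical form, α⁻¹ = (2, 8, 10, 5)(3, 4)(7, 9).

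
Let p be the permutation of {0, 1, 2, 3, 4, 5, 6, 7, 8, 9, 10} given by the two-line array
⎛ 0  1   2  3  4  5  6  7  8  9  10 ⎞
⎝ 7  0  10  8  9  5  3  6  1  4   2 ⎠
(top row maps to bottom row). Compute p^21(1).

Tracing 1 → 0 → … returns to 1 after 6 steps, so 1 lies in a 6-cycle (0 7 6 3 8 1).
Powers repeat with period 6 on this cycle, and 21 mod 6 = 3, so p^21(1) = p^3(1).
Advancing 3 steps from 1: 1 → 0 → 7 → 6.

6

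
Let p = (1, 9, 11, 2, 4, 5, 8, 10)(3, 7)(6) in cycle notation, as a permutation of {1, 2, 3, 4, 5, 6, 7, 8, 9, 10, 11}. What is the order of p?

8

The cycle type of p is (8, 2, 1).
Since disjoint cycles commute, ord(p) = lcm(8, 2) = 8.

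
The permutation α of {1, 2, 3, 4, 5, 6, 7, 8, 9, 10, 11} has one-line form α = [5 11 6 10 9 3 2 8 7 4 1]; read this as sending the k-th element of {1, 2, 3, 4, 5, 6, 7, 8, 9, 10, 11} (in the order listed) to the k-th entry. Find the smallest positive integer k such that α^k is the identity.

Writing α as disjoint cycles, the cycle lengths are 6, 2, 2, 1.
The order of α is the least common multiple of its cycle lengths: lcm(6, 2, 2) = 6.

6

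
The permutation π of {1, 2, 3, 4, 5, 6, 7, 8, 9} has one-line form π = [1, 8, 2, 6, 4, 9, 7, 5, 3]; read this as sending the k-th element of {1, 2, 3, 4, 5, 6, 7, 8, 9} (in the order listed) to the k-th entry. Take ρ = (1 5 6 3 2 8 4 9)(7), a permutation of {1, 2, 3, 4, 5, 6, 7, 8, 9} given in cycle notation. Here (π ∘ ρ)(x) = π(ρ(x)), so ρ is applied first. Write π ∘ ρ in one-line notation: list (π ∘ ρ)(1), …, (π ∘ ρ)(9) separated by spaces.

4 5 8 3 9 2 7 6 1

(π ∘ ρ)(x) = π(ρ(x)). Computing each image: π(ρ(1)) = π(5) = 4, π(ρ(2)) = π(8) = 5, π(ρ(3)) = π(2) = 8, π(ρ(4)) = π(9) = 3, π(ρ(5)) = π(6) = 9, π(ρ(6)) = π(3) = 2, π(ρ(7)) = π(7) = 7, π(ρ(8)) = π(4) = 6, π(ρ(9)) = π(1) = 1.
Hence π ∘ ρ = [4 5 8 3 9 2 7 6 1].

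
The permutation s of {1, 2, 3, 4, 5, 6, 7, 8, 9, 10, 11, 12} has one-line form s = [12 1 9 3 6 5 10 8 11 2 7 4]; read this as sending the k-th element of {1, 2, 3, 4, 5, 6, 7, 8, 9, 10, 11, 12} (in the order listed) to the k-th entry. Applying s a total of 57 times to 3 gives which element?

Tracing 3 → 9 → … returns to 3 after 9 steps, so 3 lies in a 9-cycle (1, 12, 4, 3, 9, 11, 7, 10, 2).
On a 9-cycle, s^9 is the identity, so s^57 = s^3 there (57 ≡ 3 mod 9).
Advancing 3 steps from 3: 3 → 9 → 11 → 7.

7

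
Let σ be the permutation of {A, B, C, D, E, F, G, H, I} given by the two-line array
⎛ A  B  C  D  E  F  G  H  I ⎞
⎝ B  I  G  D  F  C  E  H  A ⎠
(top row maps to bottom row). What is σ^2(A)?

Tracing A → B → … returns to A after 3 steps, so A lies in a 3-cycle (A, B, I).
Advancing 2 steps from A: A → B → I.

I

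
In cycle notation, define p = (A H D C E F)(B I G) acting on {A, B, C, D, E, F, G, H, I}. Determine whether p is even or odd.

odd

The cycle lengths are 6, 3.
A cycle is odd iff its length is even; p has 1 even-length cycle, so sgn(p) = (−1)^1 and p is odd.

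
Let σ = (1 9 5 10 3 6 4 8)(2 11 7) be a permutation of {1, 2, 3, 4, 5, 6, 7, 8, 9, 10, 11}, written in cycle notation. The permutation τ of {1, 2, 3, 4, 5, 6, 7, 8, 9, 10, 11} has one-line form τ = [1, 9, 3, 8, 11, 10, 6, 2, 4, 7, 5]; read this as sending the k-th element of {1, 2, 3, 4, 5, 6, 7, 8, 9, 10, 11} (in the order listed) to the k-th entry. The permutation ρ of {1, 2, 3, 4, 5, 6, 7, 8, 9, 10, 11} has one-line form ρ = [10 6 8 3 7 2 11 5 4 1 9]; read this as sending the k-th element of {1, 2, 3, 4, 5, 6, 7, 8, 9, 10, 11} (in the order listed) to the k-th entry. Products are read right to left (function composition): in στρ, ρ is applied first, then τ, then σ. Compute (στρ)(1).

Apply the permutations in order: ρ(1) = 10, then τ(10) = 7, then σ(7) = 2. So (στρ)(1) = 2.

2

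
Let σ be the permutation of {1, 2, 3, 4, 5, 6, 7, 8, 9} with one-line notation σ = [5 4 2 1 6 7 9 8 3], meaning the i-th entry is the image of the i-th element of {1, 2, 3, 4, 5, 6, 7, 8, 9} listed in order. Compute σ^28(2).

Tracing 2 → 4 → … returns to 2 after 8 steps, so 2 lies in an 8-cycle (1 5 6 7 9 3 2 4).
Since the cycle has length 8, σ^28 acts on it the same as σ^4 (28 mod 8 = 4).
Advancing 4 steps from 2: 2 → 4 → 1 → 5 → 6.

6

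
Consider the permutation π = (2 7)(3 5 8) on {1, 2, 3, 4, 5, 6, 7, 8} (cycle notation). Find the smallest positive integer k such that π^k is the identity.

The cycle type of π is (3, 2, 1, 1, 1).
The order of π is the least common multiple of its cycle lengths: lcm(3, 2) = 6.

6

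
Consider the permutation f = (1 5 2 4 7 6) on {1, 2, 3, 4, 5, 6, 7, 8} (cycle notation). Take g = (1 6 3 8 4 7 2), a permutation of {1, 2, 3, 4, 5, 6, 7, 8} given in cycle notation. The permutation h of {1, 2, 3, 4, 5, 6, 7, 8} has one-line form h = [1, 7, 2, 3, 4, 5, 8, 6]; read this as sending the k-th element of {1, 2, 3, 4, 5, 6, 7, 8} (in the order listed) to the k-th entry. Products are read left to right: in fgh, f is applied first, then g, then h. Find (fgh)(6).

5

(fgh)(6) = h(g(f(6))). f(6) = 1, then g(1) = 6, then h(6) = 5, so the result is 5.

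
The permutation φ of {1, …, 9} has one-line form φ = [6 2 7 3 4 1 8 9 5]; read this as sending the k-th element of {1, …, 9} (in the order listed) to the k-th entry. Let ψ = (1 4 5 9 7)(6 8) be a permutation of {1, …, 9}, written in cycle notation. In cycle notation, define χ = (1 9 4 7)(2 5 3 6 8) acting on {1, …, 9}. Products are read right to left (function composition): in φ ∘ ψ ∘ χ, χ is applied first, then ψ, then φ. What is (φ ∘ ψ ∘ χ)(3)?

Chase 3: χ(3) = 6; ψ(6) = 8; φ(8) = 9. Hence (φ ∘ ψ ∘ χ)(3) = 9.

9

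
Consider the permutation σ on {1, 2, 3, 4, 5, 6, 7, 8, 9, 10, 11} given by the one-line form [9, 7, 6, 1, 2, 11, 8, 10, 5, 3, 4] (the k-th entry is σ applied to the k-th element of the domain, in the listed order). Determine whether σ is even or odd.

In disjoint-cycle form the cycle lengths are 11.
A cycle is odd iff its length is even; σ has 0 even-length cycles, so sgn(σ) = (−1)^0 and σ is even.

even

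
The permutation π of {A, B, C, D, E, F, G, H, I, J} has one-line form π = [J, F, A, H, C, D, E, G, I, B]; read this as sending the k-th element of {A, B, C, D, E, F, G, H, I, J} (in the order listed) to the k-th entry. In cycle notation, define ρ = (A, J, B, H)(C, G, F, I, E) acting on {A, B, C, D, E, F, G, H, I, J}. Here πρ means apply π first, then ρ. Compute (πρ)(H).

First apply π: π(H) = G, then ρ(G) = F. Thus (πρ)(H) = F.

F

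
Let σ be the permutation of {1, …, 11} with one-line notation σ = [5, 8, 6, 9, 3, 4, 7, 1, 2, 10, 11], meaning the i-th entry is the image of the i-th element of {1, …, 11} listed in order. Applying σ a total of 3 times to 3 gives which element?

9

Tracing 3 → 6 → … returns to 3 after 8 steps, so 3 lies in an 8-cycle (1, 5, 3, 6, 4, 9, 2, 8).
Stepping 3 places around the cycle: 3 → 6 → 4 → 9.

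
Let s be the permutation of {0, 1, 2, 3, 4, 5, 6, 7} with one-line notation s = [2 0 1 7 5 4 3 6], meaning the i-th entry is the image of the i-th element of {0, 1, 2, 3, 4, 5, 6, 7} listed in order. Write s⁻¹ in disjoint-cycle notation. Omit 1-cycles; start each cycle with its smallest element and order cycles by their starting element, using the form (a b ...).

(0 1 2)(3 6 7)(4 5)

The cycle decomposition of s is (0 2 1)(3 7 6)(4 5).
The inverse reverses every cycle; in canonical form, s⁻¹ = (0 1 2)(3 6 7)(4 5).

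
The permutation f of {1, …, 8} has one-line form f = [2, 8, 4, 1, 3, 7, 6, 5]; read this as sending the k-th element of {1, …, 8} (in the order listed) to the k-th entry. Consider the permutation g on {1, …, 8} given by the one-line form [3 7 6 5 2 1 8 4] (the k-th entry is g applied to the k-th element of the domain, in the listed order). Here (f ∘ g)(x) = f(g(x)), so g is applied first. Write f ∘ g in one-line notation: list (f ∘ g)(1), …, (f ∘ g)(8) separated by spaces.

4 6 7 3 8 2 5 1

(f ∘ g)(x) = f(g(x)). Computing each image: f(g(1)) = f(3) = 4, f(g(2)) = f(7) = 6, f(g(3)) = f(6) = 7, f(g(4)) = f(5) = 3, f(g(5)) = f(2) = 8, f(g(6)) = f(1) = 2, f(g(7)) = f(8) = 5, f(g(8)) = f(4) = 1.
Hence f ∘ g = [4 6 7 3 8 2 5 1].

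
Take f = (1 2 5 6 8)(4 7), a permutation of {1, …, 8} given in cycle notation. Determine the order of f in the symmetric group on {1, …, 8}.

10

The cycle type of f is (5, 2, 1).
Since disjoint cycles commute, ord(f) = lcm(5, 2) = 10.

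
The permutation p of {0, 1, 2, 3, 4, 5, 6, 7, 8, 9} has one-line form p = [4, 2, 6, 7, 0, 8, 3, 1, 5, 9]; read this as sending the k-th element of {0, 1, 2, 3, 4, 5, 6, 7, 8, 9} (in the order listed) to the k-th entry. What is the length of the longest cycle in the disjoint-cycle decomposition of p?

Decomposing into disjoint cycles gives (0, 4)(1, 2, 6, 3, 7)(5, 8); the longest has length 5.

5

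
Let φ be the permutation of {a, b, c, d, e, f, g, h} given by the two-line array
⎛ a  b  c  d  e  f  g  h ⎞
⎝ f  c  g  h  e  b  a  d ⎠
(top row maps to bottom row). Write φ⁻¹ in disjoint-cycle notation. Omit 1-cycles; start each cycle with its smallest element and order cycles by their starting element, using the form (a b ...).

The cycle decomposition of φ is (a f b c g)(d h).
Reversing each cycle (and rotating so the smallest element leads) gives φ⁻¹ = (a g c b f)(d h).

(a g c b f)(d h)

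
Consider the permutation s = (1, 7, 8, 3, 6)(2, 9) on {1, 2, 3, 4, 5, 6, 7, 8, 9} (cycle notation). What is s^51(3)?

3 lies in the 5-cycle (1, 7, 8, 3, 6).
On a 5-cycle, s^5 is the identity, so s^51 = s^1 there (51 ≡ 1 mod 5).
Stepping 1 place around the cycle: 3 → 6.

6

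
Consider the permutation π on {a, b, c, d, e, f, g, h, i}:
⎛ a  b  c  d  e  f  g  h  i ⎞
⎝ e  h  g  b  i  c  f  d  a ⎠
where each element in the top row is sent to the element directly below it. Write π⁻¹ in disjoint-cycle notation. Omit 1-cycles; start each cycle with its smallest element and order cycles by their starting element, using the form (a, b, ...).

(a, i, e)(b, d, h)(c, f, g)

First write π in disjoint cycles: (a, e, i)(b, h, d)(c, g, f).
The inverse reverses every cycle; in canonical form, π⁻¹ = (a, i, e)(b, d, h)(c, f, g).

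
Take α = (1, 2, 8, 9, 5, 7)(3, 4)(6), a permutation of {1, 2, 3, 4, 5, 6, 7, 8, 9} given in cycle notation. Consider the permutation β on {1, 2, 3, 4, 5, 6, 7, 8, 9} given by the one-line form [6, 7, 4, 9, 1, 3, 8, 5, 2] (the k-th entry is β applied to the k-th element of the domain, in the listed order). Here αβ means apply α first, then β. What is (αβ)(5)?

(αβ)(5) = β(α(5)). α(5) = 7, then β(7) = 8. So (αβ)(5) = 8.

8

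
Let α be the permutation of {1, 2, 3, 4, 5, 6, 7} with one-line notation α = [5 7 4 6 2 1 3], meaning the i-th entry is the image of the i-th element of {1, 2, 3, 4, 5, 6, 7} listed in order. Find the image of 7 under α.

3

7 is element number 7 of the domain, and entry number 7 of the one-line form is 3, so α(7) = 3.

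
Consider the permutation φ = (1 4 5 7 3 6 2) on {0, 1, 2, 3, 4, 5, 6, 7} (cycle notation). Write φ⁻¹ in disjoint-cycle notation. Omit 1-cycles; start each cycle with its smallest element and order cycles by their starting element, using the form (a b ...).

The inverse reverses each cycle.
Reversing each cycle of φ and rotating so the smallest element leads gives (1 2 6 3 7 5 4).

(1 2 6 3 7 5 4)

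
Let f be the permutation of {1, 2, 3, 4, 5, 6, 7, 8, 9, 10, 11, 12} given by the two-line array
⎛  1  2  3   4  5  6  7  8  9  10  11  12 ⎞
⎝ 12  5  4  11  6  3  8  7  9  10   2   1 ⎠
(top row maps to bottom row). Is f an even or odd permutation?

In disjoint-cycle form the cycle lengths are 6, 2, 2, 1, 1.
A cycle of length ℓ contributes ℓ−1 transpositions, so f is a product of 5 + 1 + 1 = 7 transpositions — odd.

odd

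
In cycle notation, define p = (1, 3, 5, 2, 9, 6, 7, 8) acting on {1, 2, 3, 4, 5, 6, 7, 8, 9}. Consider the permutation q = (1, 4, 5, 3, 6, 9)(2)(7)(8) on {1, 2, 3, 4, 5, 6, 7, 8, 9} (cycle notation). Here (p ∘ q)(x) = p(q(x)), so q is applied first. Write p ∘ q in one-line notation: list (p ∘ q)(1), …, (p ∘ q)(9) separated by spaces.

4 9 7 2 5 6 8 1 3

Chase each element through q then p: 1 → 4 → 4; 2 → 2 → 9; 3 → 6 → 7; 4 → 5 → 2; 5 → 3 → 5; 6 → 9 → 6; 7 → 7 → 8; 8 → 8 → 1; 9 → 1 → 3.
So p ∘ q in one-line form is 4 9 7 2 5 6 8 1 3.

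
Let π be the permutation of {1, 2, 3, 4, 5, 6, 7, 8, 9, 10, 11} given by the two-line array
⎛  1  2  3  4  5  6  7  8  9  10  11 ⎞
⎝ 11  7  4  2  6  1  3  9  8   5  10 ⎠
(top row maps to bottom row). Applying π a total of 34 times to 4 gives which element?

7

Tracing 4 → 2 → … returns to 4 after 4 steps, so 4 lies in a 4-cycle (2, 7, 3, 4).
Since the cycle has length 4, π^34 acts on it the same as π^2 (34 mod 4 = 2).
Stepping 2 places around the cycle: 4 → 2 → 7.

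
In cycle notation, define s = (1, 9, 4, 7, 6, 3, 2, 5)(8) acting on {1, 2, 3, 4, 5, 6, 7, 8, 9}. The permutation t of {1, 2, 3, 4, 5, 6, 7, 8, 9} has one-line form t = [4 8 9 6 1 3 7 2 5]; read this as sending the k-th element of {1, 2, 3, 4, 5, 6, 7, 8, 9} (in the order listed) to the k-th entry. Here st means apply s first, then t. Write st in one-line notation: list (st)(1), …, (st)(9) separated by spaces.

Chase each element through s then t: 1 → 9 → 5; 2 → 5 → 1; 3 → 2 → 8; 4 → 7 → 7; 5 → 1 → 4; 6 → 3 → 9; 7 → 6 → 3; 8 → 8 → 2; 9 → 4 → 6.
So st in one-line form is 5 1 8 7 4 9 3 2 6.

5 1 8 7 4 9 3 2 6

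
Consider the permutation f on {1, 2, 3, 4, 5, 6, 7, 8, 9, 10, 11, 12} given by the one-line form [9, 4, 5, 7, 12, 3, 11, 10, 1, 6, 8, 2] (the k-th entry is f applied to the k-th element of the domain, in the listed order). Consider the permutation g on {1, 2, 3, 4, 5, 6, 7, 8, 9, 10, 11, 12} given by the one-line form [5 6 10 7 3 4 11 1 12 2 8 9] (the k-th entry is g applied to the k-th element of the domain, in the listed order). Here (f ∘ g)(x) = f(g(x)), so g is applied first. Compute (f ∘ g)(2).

3

(f ∘ g)(2) = f(g(2)). g(2) = 6, then f(6) = 3. So (f ∘ g)(2) = 3.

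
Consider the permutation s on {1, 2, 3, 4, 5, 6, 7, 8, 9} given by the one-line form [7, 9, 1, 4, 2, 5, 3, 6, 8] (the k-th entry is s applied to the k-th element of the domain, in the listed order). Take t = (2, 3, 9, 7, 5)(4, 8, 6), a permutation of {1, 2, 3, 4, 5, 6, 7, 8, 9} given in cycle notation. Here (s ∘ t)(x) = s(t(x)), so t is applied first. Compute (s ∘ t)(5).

t(5) = 2, then s(2) = 9; composing gives (s ∘ t)(5) = 9.

9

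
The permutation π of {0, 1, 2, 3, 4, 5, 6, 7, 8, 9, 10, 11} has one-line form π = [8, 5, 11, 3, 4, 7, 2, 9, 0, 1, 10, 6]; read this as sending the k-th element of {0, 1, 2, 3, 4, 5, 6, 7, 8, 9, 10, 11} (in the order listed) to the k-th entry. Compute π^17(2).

Tracing 2 → 11 → … returns to 2 after 3 steps, so 2 lies in a 3-cycle (2 11 6).
On a 3-cycle, π^3 is the identity, so π^17 = π^2 there (17 ≡ 2 mod 3).
Advancing 2 steps from 2: 2 → 11 → 6.

6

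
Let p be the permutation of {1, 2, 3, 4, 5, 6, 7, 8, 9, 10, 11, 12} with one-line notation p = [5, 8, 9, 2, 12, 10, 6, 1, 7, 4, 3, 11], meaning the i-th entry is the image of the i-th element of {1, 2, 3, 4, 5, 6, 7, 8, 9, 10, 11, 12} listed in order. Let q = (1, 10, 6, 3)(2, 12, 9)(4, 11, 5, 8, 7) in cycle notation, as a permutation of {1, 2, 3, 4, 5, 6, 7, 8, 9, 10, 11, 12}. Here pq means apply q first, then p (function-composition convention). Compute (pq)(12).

7

(pq)(12) = p(q(12)). q(12) = 9, then p(9) = 7. So (pq)(12) = 7.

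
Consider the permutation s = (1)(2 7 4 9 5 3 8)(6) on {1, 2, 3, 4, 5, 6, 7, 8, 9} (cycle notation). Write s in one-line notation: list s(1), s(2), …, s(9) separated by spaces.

1 7 8 9 3 6 4 2 5

Reading each image from the cycles: 1→1, 2→7, 3→8, 4→9, 5→3, 6→6, 7→4, 8→2, 9→5.
Listing these in domain order gives 1 7 8 9 3 6 4 2 5.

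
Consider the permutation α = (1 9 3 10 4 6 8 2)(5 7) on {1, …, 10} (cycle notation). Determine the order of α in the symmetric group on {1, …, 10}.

The cycle type of α is (8, 2).
The order is lcm(8, 2) = 8.

8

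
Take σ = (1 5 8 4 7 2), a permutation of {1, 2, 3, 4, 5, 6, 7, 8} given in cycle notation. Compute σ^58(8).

8 lies in the 6-cycle (1 5 8 4 7 2).
Since the cycle has length 6, σ^58 acts on it the same as σ^4 (58 mod 6 = 4).
Stepping 4 places around the cycle: 8 → 4 → 7 → 2 → 1.

1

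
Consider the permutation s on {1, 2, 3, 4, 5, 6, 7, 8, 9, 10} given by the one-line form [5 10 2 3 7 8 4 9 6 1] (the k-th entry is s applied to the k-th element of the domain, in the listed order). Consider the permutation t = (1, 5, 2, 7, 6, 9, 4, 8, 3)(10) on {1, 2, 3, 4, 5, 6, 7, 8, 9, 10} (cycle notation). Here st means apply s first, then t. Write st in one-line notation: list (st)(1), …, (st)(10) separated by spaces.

2 10 7 1 6 3 8 4 9 5

Chase each element through s then t: 1 → 5 → 2; 2 → 10 → 10; 3 → 2 → 7; 4 → 3 → 1; 5 → 7 → 6; 6 → 8 → 3; 7 → 4 → 8; 8 → 9 → 4; 9 → 6 → 9; 10 → 1 → 5.
Collecting the images, st = [2 10 7 1 6 3 8 4 9 5].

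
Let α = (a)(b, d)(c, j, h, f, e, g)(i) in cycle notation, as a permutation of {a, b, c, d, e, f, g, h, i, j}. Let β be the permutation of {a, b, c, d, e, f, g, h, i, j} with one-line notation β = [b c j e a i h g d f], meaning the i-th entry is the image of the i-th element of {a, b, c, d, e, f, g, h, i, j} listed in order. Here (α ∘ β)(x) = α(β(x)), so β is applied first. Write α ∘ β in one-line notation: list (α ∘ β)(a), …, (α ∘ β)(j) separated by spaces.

(α ∘ β)(x) = α(β(x)). Computing each image: α(β(a)) = α(b) = d, α(β(b)) = α(c) = j, α(β(c)) = α(j) = h, α(β(d)) = α(e) = g, α(β(e)) = α(a) = a, α(β(f)) = α(i) = i, α(β(g)) = α(h) = f, α(β(h)) = α(g) = c, α(β(i)) = α(d) = b, α(β(j)) = α(f) = e.
Hence α ∘ β = [d j h g a i f c b e].

d j h g a i f c b e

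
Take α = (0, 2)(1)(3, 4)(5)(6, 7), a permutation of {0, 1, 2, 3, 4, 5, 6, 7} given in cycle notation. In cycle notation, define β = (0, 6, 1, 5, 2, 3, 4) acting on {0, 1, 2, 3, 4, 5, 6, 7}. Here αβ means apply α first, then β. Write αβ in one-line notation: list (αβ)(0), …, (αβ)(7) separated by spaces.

3 5 6 0 4 2 7 1

(αβ)(x) = β(α(x)). Computing each image: β(α(0)) = β(2) = 3, β(α(1)) = β(1) = 5, β(α(2)) = β(0) = 6, β(α(3)) = β(4) = 0, β(α(4)) = β(3) = 4, β(α(5)) = β(5) = 2, β(α(6)) = β(7) = 7, β(α(7)) = β(6) = 1.
Hence αβ = [3 5 6 0 4 2 7 1].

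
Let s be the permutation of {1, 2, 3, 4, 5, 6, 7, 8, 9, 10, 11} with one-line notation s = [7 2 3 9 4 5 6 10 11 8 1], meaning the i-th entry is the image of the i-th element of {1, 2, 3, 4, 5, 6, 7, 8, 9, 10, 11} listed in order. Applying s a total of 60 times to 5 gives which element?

Tracing 5 → 4 → … returns to 5 after 7 steps, so 5 lies in a 7-cycle (1, 7, 6, 5, 4, 9, 11).
Powers repeat with period 7 on this cycle, and 60 mod 7 = 4, so s^60(5) = s^4(5).
Advancing 4 steps from 5: 5 → 4 → 9 → 11 → 1.

1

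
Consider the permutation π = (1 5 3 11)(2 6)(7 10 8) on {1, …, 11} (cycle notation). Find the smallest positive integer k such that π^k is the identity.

12

The cycle type of π is (4, 3, 2, 1, 1).
The order of π is the least common multiple of its cycle lengths: lcm(4, 3, 2) = 12.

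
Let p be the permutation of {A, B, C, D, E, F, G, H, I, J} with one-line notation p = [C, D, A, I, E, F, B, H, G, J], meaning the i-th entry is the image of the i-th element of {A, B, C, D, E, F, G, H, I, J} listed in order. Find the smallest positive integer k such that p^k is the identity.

4

The disjoint-cycle form of p has cycle lengths 4, 2, 1, 1, 1, 1.
Since disjoint cycles commute, ord(p) = lcm(4, 2) = 4.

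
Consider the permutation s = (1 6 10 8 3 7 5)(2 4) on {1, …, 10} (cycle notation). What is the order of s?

The disjoint cycles have lengths 7, 2, 1.
Since disjoint cycles commute, ord(s) = lcm(7, 2) = 14.

14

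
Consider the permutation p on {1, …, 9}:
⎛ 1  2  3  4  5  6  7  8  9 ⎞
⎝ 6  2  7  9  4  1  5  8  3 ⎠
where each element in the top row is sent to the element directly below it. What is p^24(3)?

9

Tracing 3 → 7 → … returns to 3 after 5 steps, so 3 lies in a 5-cycle (3 7 5 4 9).
On a 5-cycle, p^5 is the identity, so p^24 = p^4 there (24 ≡ 4 mod 5).
Stepping 4 places around the cycle: 3 → 7 → 5 → 4 → 9.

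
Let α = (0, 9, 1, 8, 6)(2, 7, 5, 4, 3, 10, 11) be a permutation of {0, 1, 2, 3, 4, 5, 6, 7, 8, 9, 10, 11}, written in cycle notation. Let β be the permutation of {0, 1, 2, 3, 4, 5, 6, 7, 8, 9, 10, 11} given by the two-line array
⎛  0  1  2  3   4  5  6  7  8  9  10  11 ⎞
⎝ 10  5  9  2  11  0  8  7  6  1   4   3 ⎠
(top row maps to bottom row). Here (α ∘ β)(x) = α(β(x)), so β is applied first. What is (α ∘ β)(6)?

β(6) = 8, then α(8) = 6; composing gives (α ∘ β)(6) = 6.

6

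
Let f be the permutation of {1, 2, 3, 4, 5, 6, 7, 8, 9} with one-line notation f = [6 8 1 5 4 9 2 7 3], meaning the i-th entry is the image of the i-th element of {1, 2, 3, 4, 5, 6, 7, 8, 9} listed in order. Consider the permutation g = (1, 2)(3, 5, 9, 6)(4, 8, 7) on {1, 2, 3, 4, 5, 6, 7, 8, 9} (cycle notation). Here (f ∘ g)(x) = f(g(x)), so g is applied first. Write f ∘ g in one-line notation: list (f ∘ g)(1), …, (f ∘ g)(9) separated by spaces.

8 6 4 7 3 1 5 2 9

For each element, apply g then f: 1 → 2 → 8; 2 → 1 → 6; 3 → 5 → 4; 4 → 8 → 7; 5 → 9 → 3; 6 → 3 → 1; 7 → 4 → 5; 8 → 7 → 2; 9 → 6 → 9.
So f ∘ g in one-line form is 8 6 4 7 3 1 5 2 9.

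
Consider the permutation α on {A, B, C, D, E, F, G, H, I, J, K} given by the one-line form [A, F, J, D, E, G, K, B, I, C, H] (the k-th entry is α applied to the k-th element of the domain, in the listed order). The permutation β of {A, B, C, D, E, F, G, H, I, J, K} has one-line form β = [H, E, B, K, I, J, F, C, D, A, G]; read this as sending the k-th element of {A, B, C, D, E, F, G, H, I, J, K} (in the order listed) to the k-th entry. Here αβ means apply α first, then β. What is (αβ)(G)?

α(G) = K, then β(K) = G; composing gives (αβ)(G) = G.

G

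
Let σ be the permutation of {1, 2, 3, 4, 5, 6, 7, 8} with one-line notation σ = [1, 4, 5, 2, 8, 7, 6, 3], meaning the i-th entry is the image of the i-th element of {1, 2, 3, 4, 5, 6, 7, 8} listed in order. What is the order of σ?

Writing σ as disjoint cycles, the cycle lengths are 3, 2, 2, 1.
The order of σ is the least common multiple of its cycle lengths: lcm(3, 2, 2) = 6.

6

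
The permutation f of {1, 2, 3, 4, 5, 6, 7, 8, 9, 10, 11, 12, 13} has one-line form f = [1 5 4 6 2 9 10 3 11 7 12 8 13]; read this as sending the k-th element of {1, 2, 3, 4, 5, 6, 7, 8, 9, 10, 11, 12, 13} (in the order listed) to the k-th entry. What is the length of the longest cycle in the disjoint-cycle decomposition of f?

7

Decomposing into disjoint cycles gives (2, 5)(3, 4, 6, 9, 11, 12, 8)(7, 10); the longest has length 7.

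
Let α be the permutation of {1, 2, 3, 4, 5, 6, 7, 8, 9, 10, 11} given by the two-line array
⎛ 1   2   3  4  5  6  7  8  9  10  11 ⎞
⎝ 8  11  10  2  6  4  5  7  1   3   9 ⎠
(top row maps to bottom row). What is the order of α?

18

The disjoint-cycle form of α has cycle lengths 9, 2.
The order of α is the least common multiple of its cycle lengths: lcm(9, 2) = 18.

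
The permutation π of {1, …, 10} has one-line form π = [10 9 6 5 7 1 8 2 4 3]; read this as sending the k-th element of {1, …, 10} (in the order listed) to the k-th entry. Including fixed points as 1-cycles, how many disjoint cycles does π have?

2

The cycle decomposition is (1, 10, 3, 6)(2, 9, 4, 5, 7, 8), which has 2 cycles (counting 1-cycles).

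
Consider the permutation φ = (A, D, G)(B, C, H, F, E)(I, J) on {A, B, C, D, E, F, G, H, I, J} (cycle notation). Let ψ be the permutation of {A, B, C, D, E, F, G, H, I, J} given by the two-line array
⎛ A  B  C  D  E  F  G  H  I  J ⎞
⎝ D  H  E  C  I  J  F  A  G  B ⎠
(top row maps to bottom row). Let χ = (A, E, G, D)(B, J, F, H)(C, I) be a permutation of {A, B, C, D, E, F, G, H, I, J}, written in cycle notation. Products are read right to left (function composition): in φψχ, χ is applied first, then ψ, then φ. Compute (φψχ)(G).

H

Chase G: χ(G) = D; ψ(D) = C; φ(C) = H. Hence (φψχ)(G) = H.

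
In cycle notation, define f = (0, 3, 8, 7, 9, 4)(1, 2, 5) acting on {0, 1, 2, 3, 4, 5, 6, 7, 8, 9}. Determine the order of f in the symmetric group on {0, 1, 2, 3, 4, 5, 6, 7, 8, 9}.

6

The cycle type of f is (6, 3, 1).
Since disjoint cycles commute, ord(f) = lcm(6, 3) = 6.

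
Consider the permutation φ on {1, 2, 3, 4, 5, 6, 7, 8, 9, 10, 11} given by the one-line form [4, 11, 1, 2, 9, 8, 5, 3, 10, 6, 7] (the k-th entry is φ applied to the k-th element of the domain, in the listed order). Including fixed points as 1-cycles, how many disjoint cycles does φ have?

The cycle decomposition is (1 4 2 11 7 5 9 10 6 8 3), which has 1 cycle (counting 1-cycles).

1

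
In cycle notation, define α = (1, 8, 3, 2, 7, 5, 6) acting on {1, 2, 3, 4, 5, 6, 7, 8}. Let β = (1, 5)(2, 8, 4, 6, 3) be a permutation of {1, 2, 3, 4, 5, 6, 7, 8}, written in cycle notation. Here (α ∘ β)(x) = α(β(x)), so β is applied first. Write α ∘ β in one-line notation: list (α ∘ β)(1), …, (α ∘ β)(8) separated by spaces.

(α ∘ β)(x) = α(β(x)). Computing each image: α(β(1)) = α(5) = 6, α(β(2)) = α(8) = 3, α(β(3)) = α(2) = 7, α(β(4)) = α(6) = 1, α(β(5)) = α(1) = 8, α(β(6)) = α(3) = 2, α(β(7)) = α(7) = 5, α(β(8)) = α(4) = 4.
Hence α ∘ β = [6 3 7 1 8 2 5 4].

6 3 7 1 8 2 5 4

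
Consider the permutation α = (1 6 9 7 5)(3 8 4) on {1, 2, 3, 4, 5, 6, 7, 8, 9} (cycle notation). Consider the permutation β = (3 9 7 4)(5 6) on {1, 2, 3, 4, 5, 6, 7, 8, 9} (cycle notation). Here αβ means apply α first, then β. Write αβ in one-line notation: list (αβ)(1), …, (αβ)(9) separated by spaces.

(αβ)(x) = β(α(x)). Computing each image: β(α(1)) = β(6) = 5, β(α(2)) = β(2) = 2, β(α(3)) = β(8) = 8, β(α(4)) = β(3) = 9, β(α(5)) = β(1) = 1, β(α(6)) = β(9) = 7, β(α(7)) = β(5) = 6, β(α(8)) = β(4) = 3, β(α(9)) = β(7) = 4.
Hence αβ = [5 2 8 9 1 7 6 3 4].

5 2 8 9 1 7 6 3 4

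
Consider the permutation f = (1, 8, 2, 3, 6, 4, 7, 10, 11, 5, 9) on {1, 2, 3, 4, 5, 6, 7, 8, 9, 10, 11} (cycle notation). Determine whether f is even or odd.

even

The cycle lengths are 11.
A cycle of length ℓ contributes ℓ−1 transpositions, so f is a product of 10 transpositions — even.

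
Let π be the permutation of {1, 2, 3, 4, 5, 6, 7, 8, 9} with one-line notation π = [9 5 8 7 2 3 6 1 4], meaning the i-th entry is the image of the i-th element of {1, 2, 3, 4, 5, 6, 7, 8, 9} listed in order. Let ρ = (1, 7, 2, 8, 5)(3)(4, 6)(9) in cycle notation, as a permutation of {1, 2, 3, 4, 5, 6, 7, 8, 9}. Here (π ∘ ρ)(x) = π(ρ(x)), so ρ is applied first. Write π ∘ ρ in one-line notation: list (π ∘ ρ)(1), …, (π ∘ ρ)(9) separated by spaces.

6 1 8 3 9 7 5 2 4

(π ∘ ρ)(x) = π(ρ(x)). Computing each image: π(ρ(1)) = π(7) = 6, π(ρ(2)) = π(8) = 1, π(ρ(3)) = π(3) = 8, π(ρ(4)) = π(6) = 3, π(ρ(5)) = π(1) = 9, π(ρ(6)) = π(4) = 7, π(ρ(7)) = π(2) = 5, π(ρ(8)) = π(5) = 2, π(ρ(9)) = π(9) = 4.
Hence π ∘ ρ = [6 1 8 3 9 7 5 2 4].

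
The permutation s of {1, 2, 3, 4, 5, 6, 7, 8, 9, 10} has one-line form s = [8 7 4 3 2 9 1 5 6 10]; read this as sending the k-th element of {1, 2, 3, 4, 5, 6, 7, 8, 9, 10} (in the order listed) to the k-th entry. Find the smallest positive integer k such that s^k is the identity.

10

Writing s as disjoint cycles, the cycle lengths are 5, 2, 2, 1.
The order of s is the least common multiple of its cycle lengths: lcm(5, 2, 2) = 10.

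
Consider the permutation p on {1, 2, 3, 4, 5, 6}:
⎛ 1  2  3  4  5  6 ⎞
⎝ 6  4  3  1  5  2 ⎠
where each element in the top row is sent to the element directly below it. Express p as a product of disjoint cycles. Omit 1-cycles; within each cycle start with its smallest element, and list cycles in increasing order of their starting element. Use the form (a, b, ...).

Iterating p from 1 gives 1 → 6 → 2 → 4 → 1; that is the 4-cycle (1, 6, 2, 4).
Continuing from each remaining unvisited element yields (1, 6, 2, 4).

(1, 6, 2, 4)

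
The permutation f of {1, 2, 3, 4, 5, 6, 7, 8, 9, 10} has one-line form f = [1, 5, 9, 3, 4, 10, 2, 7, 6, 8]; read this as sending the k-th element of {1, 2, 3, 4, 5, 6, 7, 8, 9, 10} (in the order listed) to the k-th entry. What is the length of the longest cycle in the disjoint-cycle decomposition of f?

9

Decomposing into disjoint cycles gives (2, 5, 4, 3, 9, 6, 10, 8, 7); the longest has length 9.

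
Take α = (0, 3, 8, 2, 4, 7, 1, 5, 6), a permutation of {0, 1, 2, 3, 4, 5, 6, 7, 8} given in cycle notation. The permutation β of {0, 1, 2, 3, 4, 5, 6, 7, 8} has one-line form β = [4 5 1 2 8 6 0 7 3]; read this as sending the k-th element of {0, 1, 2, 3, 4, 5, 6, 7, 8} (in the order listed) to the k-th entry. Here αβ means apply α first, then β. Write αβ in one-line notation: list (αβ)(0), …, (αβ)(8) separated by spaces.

(αβ)(x) = β(α(x)). Computing each image: β(α(0)) = β(3) = 2, β(α(1)) = β(5) = 6, β(α(2)) = β(4) = 8, β(α(3)) = β(8) = 3, β(α(4)) = β(7) = 7, β(α(5)) = β(6) = 0, β(α(6)) = β(0) = 4, β(α(7)) = β(1) = 5, β(α(8)) = β(2) = 1.
Hence αβ = [2 6 8 3 7 0 4 5 1].

2 6 8 3 7 0 4 5 1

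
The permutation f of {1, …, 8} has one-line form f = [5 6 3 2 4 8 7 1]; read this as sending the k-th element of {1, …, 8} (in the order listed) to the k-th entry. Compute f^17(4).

5

Tracing 4 → 2 → … returns to 4 after 6 steps, so 4 lies in a 6-cycle (1 5 4 2 6 8).
On a 6-cycle, f^6 is the identity, so f^17 = f^5 there (17 ≡ 5 mod 6).
Stepping 5 places around the cycle: 4 → 2 → 6 → 8 → 1 → 5.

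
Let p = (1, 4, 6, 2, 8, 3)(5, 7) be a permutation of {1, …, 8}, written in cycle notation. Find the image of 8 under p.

3

Within (1, 4, 6, 2, 8, 3), 8 ↦ 3.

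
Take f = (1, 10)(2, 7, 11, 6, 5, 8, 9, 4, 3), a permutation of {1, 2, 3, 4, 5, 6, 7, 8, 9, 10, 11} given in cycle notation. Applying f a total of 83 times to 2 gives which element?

11

2 lies in the 9-cycle (2, 7, 11, 6, 5, 8, 9, 4, 3).
Powers repeat with period 9 on this cycle, and 83 mod 9 = 2, so f^83(2) = f^2(2).
Advancing 2 steps from 2: 2 → 7 → 11.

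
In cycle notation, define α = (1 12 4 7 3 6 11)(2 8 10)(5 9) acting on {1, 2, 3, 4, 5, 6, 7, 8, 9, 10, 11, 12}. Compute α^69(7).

4

7 lies in the 7-cycle (1 12 4 7 3 6 11).
Since the cycle has length 7, α^69 acts on it the same as α^6 (69 mod 7 = 6).
Advancing 6 steps from 7: 7 → 3 → 6 → 11 → 1 → 12 → 4.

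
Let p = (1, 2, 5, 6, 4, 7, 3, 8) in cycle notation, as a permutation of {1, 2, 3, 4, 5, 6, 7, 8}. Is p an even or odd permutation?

odd

The cycle lengths are 8.
A cycle of length ℓ contributes ℓ−1 transpositions, so p is a product of 7 transpositions — odd.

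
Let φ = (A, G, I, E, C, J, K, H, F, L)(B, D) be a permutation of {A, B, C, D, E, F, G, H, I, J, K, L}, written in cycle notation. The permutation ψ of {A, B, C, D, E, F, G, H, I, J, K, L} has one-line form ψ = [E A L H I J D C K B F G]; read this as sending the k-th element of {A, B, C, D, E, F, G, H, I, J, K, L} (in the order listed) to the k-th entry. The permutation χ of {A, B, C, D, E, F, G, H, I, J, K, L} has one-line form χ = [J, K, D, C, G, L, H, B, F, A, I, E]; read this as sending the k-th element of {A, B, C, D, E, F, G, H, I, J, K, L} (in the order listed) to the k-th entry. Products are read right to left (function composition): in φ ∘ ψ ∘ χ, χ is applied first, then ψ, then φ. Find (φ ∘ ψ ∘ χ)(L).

E

(φ ∘ ψ ∘ χ)(L) = φ(ψ(χ(L))). χ(L) = E, then ψ(E) = I, then φ(I) = E, so the result is E.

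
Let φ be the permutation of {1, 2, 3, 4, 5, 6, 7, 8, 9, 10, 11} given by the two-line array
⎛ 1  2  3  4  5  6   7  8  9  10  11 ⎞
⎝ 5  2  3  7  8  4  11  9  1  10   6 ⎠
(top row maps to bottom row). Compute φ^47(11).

Tracing 11 → 6 → … returns to 11 after 4 steps, so 11 lies in a 4-cycle (4 7 11 6).
Since the cycle has length 4, φ^47 acts on it the same as φ^3 (47 mod 4 = 3).
Advancing 3 steps from 11: 11 → 6 → 4 → 7.

7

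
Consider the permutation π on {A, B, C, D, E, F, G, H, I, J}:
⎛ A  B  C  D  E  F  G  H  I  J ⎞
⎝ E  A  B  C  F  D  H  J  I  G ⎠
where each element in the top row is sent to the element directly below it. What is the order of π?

Decomposing into disjoint cycles gives cycle lengths 6, 3, 1.
Since disjoint cycles commute, ord(π) = lcm(6, 3) = 6.

6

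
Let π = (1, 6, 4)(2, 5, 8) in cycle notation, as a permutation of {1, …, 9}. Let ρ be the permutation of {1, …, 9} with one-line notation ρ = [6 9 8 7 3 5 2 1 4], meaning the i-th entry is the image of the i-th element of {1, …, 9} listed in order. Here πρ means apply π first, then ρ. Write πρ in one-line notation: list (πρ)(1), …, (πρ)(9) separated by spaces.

5 3 8 6 1 7 2 9 4

(πρ)(x) = ρ(π(x)). Computing each image: ρ(π(1)) = ρ(6) = 5, ρ(π(2)) = ρ(5) = 3, ρ(π(3)) = ρ(3) = 8, ρ(π(4)) = ρ(1) = 6, ρ(π(5)) = ρ(8) = 1, ρ(π(6)) = ρ(4) = 7, ρ(π(7)) = ρ(7) = 2, ρ(π(8)) = ρ(2) = 9, ρ(π(9)) = ρ(9) = 4.
Hence πρ = [5 3 8 6 1 7 2 9 4].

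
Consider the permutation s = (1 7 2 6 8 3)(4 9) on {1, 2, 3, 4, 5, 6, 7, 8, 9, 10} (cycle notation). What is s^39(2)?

3

2 lies in the 6-cycle (1 7 2 6 8 3).
Since the cycle has length 6, s^39 acts on it the same as s^3 (39 mod 6 = 3).
Stepping 3 places around the cycle: 2 → 6 → 8 → 3.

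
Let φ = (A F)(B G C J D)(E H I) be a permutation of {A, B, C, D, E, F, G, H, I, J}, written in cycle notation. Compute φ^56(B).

G

B lies in the 5-cycle (B G C J D).
Powers repeat with period 5 on this cycle, and 56 mod 5 = 1, so φ^56(B) = φ^1(B).
Advancing 1 step from B: B → G.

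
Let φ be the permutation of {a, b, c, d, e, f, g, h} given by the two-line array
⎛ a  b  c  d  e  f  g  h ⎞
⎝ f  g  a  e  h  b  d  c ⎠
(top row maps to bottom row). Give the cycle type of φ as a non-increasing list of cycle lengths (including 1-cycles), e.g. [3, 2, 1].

[8]

The disjoint cycles are (a, f, b, g, d, e, h, c), with lengths 8 in non-increasing order.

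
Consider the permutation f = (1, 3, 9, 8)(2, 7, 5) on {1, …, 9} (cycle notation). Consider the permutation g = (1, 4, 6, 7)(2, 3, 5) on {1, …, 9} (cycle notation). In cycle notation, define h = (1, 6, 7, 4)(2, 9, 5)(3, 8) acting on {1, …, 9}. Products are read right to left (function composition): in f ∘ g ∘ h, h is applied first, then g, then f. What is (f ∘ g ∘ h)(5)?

9

Chase 5: h(5) = 2; g(2) = 3; f(3) = 9. Hence (f ∘ g ∘ h)(5) = 9.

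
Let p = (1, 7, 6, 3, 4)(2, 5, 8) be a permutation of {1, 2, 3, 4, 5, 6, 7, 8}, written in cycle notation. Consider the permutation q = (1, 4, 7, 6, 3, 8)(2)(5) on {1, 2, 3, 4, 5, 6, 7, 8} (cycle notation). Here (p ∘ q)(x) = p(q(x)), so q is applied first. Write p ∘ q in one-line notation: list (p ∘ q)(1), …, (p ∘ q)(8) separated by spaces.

1 5 2 6 8 4 3 7

(p ∘ q)(x) = p(q(x)). Computing each image: p(q(1)) = p(4) = 1, p(q(2)) = p(2) = 5, p(q(3)) = p(8) = 2, p(q(4)) = p(7) = 6, p(q(5)) = p(5) = 8, p(q(6)) = p(3) = 4, p(q(7)) = p(6) = 3, p(q(8)) = p(1) = 7.
Hence p ∘ q = [1 5 2 6 8 4 3 7].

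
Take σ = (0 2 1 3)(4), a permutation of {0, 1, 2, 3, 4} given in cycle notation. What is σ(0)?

2

In the cycle (0 2 1 3), 0 is followed by 2, so σ(0) = 2.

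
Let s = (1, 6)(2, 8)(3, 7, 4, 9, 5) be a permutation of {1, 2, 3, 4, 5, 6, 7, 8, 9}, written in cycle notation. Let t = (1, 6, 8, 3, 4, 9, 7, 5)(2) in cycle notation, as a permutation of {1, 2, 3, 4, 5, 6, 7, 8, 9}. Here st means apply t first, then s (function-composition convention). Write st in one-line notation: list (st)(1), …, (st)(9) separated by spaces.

1 8 9 5 6 2 3 7 4

For each element, apply t then s: 1 → 6 → 1; 2 → 2 → 8; 3 → 4 → 9; 4 → 9 → 5; 5 → 1 → 6; 6 → 8 → 2; 7 → 5 → 3; 8 → 3 → 7; 9 → 7 → 4.
So st in one-line form is 1 8 9 5 6 2 3 7 4.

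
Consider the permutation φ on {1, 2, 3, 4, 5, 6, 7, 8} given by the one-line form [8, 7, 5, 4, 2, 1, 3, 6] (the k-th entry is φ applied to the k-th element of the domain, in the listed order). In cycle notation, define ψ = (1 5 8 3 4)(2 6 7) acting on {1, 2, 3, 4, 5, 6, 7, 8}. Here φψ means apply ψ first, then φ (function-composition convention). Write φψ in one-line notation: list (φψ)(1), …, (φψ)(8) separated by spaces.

2 1 4 8 6 3 7 5

(φψ)(x) = φ(ψ(x)). Computing each image: φ(ψ(1)) = φ(5) = 2, φ(ψ(2)) = φ(6) = 1, φ(ψ(3)) = φ(4) = 4, φ(ψ(4)) = φ(1) = 8, φ(ψ(5)) = φ(8) = 6, φ(ψ(6)) = φ(7) = 3, φ(ψ(7)) = φ(2) = 7, φ(ψ(8)) = φ(3) = 5.
Hence φψ = [2 1 4 8 6 3 7 5].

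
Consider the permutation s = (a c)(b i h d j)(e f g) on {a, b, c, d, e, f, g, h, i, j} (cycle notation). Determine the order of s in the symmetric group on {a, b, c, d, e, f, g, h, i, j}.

The disjoint cycles have lengths 5, 3, 2.
Since disjoint cycles commute, ord(s) = lcm(5, 3, 2) = 30.

30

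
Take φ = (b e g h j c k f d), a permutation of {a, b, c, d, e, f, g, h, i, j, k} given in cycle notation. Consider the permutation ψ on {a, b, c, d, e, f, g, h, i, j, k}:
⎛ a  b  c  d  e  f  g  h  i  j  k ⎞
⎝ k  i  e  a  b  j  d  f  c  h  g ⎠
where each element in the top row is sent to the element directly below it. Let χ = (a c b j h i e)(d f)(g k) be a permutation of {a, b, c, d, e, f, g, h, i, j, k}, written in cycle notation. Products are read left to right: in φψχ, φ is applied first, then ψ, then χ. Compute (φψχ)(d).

e

Apply the permutations in order: φ(d) = b, then ψ(b) = i, then χ(i) = e. So (φψχ)(d) = e.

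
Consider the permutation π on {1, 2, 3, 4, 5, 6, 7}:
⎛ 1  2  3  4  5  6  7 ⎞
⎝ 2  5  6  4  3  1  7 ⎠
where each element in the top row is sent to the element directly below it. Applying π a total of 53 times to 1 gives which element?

3

Tracing 1 → 2 → … returns to 1 after 5 steps, so 1 lies in a 5-cycle (1, 2, 5, 3, 6).
Since the cycle has length 5, π^53 acts on it the same as π^3 (53 mod 5 = 3).
Stepping 3 places around the cycle: 1 → 2 → 5 → 3.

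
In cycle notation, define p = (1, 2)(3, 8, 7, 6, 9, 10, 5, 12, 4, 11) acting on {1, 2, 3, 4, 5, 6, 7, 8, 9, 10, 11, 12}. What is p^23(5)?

5 lies in the 10-cycle (3, 8, 7, 6, 9, 10, 5, 12, 4, 11).
Since the cycle has length 10, p^23 acts on it the same as p^3 (23 mod 10 = 3).
Advancing 3 steps from 5: 5 → 12 → 4 → 11.

11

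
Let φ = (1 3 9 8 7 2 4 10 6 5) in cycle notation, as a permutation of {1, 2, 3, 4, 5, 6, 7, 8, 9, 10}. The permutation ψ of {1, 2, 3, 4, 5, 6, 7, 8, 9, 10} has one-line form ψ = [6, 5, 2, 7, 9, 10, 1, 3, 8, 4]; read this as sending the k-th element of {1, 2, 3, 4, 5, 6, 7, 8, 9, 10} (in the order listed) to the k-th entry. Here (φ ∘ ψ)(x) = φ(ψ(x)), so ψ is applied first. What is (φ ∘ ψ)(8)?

9

First apply ψ: ψ(8) = 3, then φ(3) = 9. Thus (φ ∘ ψ)(8) = 9.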